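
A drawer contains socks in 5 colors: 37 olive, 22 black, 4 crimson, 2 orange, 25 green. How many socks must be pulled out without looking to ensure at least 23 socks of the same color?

73

In the worst case we take at most 22 of each color, but all 4 crimson and all 2 orange (fewer than 22), giving 22 + 22 + 4 + 2 + 22 = 72.
One more sock then forces some color to 23, so 72 + 1 = 73.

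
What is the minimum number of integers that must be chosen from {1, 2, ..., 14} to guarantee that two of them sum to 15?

Partition {1, …, 14} into 7 pairs: {1,14}, {2,13}, …, {7,8}.
Choosing 7 integers — say the integers 1 through 7 — takes one from each pair and avoids the property.
Choosing 8 forces two into the same pair by pigeonhole, and those sum to 15. So 8.

8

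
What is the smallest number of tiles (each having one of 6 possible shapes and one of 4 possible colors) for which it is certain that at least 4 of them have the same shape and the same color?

There are 6 × 4 = 24 (shape, color) combinations acting as pigeonholes.
With 24 × 3 = 72 tiles we could place exactly 3 in each, with no (shape, color) pair reaching 4.
One more forces some (shape, color) pair to hold 4, so 72 + 1 = 73.

73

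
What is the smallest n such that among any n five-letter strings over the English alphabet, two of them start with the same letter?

27

There are 26 possible first letters acting as pigeonholes.
With 26 five-letter strings over the English alphabet we could place one in each, avoiding any repeat.
One more forces some class to hold 2, so 26 + 1 = 27.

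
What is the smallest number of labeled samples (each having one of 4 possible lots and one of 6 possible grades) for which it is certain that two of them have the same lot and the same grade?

25

There are 4 × 6 = 24 (lot, grade) combinations acting as pigeonholes.
With 24 labeled samples we could place one in each, avoiding any repeat.
One more forces some (lot, grade) pair to hold 2, so 24 + 1 = 25.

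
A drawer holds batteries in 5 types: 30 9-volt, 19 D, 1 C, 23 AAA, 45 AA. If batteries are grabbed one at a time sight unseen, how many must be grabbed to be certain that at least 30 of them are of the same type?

In the worst case we take at most 29 of each type, but all 19 D, all 1 C, and all 23 AAA (fewer than 29), giving 29 + 19 + 1 + 23 + 29 = 101.
One more battery then forces some type to 30, so 101 + 1 = 102.

102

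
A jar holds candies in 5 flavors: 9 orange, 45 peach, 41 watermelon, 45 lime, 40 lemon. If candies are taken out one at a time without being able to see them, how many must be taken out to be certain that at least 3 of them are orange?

174

To avoid orange candies as long as possible, exhaust the other 4 flavors first.
The worst case draws every non-orange candy first: 45 + 41 + 45 + 40 = 171.
The next 3 draws are then forced to be orange, giving 171 + 3 = 174.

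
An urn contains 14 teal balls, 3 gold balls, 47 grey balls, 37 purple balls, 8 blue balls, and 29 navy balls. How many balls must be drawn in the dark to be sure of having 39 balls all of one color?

130

In the worst case we take at most 38 of each color, but all 14 teal, all 3 gold, all 37 purple, all 8 blue, and all 29 navy (fewer than 38), giving 14 + 3 + 38 + 37 + 8 + 29 = 129.
One more ball then forces some color to 39, so 129 + 1 = 130.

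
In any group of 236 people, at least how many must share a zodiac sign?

There are 12 zodiac signs, which serve as the pigeonholes.
If each of the 12 zodiac signs held at most 19, the total would be at most 12 × 19 = 228 < 236, a contradiction.
So at least one holds ⌈236/12⌉ = 20.

20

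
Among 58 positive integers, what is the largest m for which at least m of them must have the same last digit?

There are 10 possible last digits, which serve as the pigeonholes.
If each of the 10 possible last digits held at most 5, the total would be at most 10 × 5 = 50 < 58, a contradiction.
So at least one holds ⌈58/10⌉ = 6.

6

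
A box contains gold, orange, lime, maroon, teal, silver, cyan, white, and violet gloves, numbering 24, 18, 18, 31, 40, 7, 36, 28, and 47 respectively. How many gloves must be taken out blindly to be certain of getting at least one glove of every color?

The hardest color to obtain is silver: we could draw every other glove first — 249 − 7 = 242 gloves — without a single silver one.
The next draw must be silver, so 242 + 1 = 243.

243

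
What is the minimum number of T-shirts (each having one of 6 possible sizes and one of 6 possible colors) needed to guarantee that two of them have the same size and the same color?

37

There are 6 × 6 = 36 (size, color) combinations acting as pigeonholes.
With 36 T-shirts we could place one in each, avoiding any repeat.
One more forces some (size, color) pair to hold 2, so 36 + 1 = 37.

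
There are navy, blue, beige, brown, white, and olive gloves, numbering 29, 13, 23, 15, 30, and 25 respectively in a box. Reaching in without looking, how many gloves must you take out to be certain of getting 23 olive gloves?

The worst case draws every non-olive glove first: 29 + 13 + 23 + 15 + 30 = 110.
The next 23 draws are then forced to be olive, giving 110 + 23 = 133.

133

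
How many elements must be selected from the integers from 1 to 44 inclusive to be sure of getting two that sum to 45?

Partition {1, …, 44} into 22 pairs: {1,44}, {2,43}, …, {22,23}.
Choosing 22 integers — say the integers 1 through 22 — takes one from each pair and avoids the property.
Choosing 23 forces two into the same pair by pigeonhole, and those sum to 45. So 23.

23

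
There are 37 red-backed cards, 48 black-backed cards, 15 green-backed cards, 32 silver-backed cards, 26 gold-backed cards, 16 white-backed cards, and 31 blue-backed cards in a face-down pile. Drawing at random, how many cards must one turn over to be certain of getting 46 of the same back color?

203

In the worst case we take at most 45 of each back color, but all 37 red-backed, all 15 green-backed, all 32 silver-backed, all 26 gold-backed, all 16 white-backed, and all 31 blue-backed (fewer than 45), giving 37 + 45 + 15 + 32 + 26 + 16 + 31 = 202.
One more card then forces some back color to 46, so 202 + 1 = 203.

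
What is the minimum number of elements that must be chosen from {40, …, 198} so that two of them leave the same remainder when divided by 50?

Group the integers by remainder mod 50; there are 50 residue classes, each nonempty in this range.
Choosing one from each class (50 integers) avoids any shared remainder.
One more choice must repeat a class, so two differ by a multiple of 50. Hence 50 + 1 = 51.

51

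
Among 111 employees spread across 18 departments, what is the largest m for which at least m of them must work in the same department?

7

The 111 employees fall into 18 departments.
If each of the 18 departments held at most 6, the total would be at most 18 × 6 = 108 < 111, a contradiction.
So at least one holds ⌈111/18⌉ = 7.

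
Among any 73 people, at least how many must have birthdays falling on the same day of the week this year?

The 73 people fall into 7 days of the week.
If each of the 7 days of the week held at most 10, the total would be at most 7 × 10 = 70 < 73, a contradiction.
So at least one holds ⌈73/7⌉ = 11.

11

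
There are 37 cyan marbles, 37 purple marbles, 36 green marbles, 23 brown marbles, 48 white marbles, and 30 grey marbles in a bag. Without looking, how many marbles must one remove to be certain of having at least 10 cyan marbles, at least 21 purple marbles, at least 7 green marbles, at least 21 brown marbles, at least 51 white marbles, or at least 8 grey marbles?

The worst case stops just short of every target: 9 cyan, 20 purple, 6 green, 20 brown, all 48 white, 7 grey — 9 + 20 + 6 + 20 + 48 + 7 = 110 marbles.
One more marble must push some color to its target, so 110 + 1 = 111.

111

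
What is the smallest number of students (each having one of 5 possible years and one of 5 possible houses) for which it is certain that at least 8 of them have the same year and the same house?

There are 5 × 5 = 25 (year, house) combinations acting as pigeonholes.
With 25 × 7 = 175 students we could place exactly 7 in each, with no (year, house) pair reaching 8.
One more forces some (year, house) pair to hold 8, so 175 + 1 = 176.

176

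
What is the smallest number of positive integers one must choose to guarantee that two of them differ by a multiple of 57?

Two integers differ by a multiple of 57 exactly when they share a remainder mod 57.
There are 57 residue classes mod 57, so 57 integers can all lie in distinct classes.
One more integer must repeat a residue, giving a difference divisible by 57. So n = 57 + 1 = 58.

58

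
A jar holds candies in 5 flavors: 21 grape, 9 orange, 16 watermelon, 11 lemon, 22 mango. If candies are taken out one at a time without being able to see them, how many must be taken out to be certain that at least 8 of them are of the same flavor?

The worst case takes 7 candies of each flavor without reaching 8 of any: 5 × 7 = 35.
The next candy must bring some flavor to 8, so 35 + 1 = 36.

36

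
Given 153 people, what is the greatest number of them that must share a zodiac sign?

13

There are 12 zodiac signs, which serve as the pigeonholes.
If each of the 12 zodiac signs held at most 12, the total would be at most 12 × 12 = 144 < 153, a contradiction.
So at least one holds ⌈153/12⌉ = 13.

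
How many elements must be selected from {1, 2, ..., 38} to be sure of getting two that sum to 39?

20

Partition {1, …, 38} into 19 pairs: {1,38}, {2,37}, …, {19,20}.
Choosing 19 integers — say the integers 1 through 19 — takes one from each pair and avoids the property.
Choosing 20 forces two into the same pair by pigeonhole, and those sum to 39. So 20.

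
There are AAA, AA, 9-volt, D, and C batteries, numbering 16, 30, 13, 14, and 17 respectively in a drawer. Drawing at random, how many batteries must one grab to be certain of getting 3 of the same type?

11

The worst case takes 2 batteries of each type without reaching 3 of any: 5 × 2 = 10.
The next battery must bring some type to 3, so 10 + 1 = 11.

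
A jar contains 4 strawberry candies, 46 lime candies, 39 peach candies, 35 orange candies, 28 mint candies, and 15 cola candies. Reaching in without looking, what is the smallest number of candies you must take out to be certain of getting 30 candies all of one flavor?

Treat the 6 flavors as pigeonholes.
In the worst case we take at most 29 of each flavor, but all 4 strawberry, all 28 mint, and all 15 cola (fewer than 29), giving 4 + 29 + 29 + 29 + 28 + 15 = 134.
One more candy then forces some flavor to 30, so 134 + 1 = 135.

135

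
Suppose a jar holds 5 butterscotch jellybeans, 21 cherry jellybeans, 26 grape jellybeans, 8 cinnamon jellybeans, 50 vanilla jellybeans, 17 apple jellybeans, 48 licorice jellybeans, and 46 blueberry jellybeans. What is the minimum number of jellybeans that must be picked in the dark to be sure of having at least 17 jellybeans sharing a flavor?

Treat the 8 flavors as pigeonholes.
In the worst case we take at most 16 of each flavor, but all 5 butterscotch and all 8 cinnamon (fewer than 16), giving 5 + 16 + 16 + 8 + 16 + 16 + 16 + 16 = 109.
One more jellybean then forces some flavor to 17, so 109 + 1 = 110.

110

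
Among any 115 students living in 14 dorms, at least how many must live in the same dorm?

The 115 students fall into 14 dorms.
If each of the 14 dorms held at most 8, the total would be at most 14 × 8 = 112 < 115, a contradiction.
So at least one holds ⌈115/14⌉ = 9.

9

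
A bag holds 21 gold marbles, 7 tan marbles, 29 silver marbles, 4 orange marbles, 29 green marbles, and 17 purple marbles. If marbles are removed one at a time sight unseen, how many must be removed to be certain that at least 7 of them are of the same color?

35

Treat the 6 colors as pigeonholes.
In the worst case we take at most 6 of each color, but all 4 orange (fewer than 6), giving 6 + 6 + 6 + 4 + 6 + 6 = 34.
One more marble then forces some color to 7, so 34 + 1 = 35.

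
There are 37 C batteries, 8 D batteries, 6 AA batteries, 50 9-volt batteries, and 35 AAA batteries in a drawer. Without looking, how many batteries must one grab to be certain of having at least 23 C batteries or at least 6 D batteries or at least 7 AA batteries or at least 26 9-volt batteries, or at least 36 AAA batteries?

94

The worst case stops just short of every target: 22 C, 5 D, 6 AA, 25 9-volt, 35 AAA — 22 + 5 + 6 + 25 + 35 = 93 batteries.
One more battery must push some type to its target, so 93 + 1 = 94.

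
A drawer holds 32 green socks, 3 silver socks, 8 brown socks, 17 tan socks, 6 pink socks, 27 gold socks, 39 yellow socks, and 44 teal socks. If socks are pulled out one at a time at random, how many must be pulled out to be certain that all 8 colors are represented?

The hardest color to obtain is silver: we could draw every other sock first — 176 − 3 = 173 socks — without a single silver one.
The next draw must be silver, so 173 + 1 = 174.

174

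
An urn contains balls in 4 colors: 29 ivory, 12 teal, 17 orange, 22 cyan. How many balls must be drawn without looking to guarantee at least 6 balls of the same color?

Treat the 4 colors as pigeonholes.
The worst case takes 5 balls of each color without reaching 6 of any: 4 × 5 = 20.
The next ball must bring some color to 6, so 20 + 1 = 21.

21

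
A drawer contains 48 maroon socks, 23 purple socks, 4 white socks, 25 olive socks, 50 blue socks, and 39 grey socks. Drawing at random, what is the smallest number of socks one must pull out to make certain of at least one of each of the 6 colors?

The hardest color to obtain is white: we could draw every other sock first — 189 − 4 = 185 socks — without a single white one.
The next draw must be white, so 185 + 1 = 186.

186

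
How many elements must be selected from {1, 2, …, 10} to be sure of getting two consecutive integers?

Partition {1, …, 10} into 5 pairs: {1,2}, {3,4}, …, {9,10}.
Choosing 5 integers — say the 5 even numbers 2, 4, …, 10 — takes one from each pair and avoids the property.
Choosing 6 forces two into the same pair by pigeonhole, and those are consecutive. So 6.

6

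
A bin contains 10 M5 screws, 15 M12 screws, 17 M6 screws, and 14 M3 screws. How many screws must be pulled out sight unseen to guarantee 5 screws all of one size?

17

Treat the 4 sizes as pigeonholes.
The worst case takes 4 screws of each size without reaching 5 of any: 4 × 4 = 16.
The next screw must bring some size to 5, so 16 + 1 = 17.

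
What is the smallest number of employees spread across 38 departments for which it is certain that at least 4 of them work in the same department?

115

There are 38 departments acting as pigeonholes.
With 38 × 3 = 114 employees we could place exactly 3 in each, with no class reaching 4.
One more forces some class to hold 4, so 114 + 1 = 115.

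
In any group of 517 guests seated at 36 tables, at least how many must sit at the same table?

15

If each of the 36 tables held at most 14, the total would be at most 36 × 14 = 504 < 517, a contradiction.
So at least one holds ⌈517/36⌉ = 15.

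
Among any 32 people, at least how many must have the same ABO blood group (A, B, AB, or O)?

If each of the 4 ABO blood groups held at most 7, the total would be at most 4 × 7 = 28 < 32, a contradiction.
So at least one holds ⌈32/4⌉ = 8.

8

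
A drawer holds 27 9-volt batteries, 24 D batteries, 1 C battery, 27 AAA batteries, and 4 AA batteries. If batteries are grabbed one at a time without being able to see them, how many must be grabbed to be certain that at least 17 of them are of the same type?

54

In the worst case we take at most 16 of each type, but all 1 C and all 4 AA (fewer than 16), giving 16 + 16 + 1 + 16 + 4 = 53.
One more battery then forces some type to 17, so 53 + 1 = 54.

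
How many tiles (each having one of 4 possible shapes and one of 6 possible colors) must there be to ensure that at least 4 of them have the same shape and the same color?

There are 4 × 6 = 24 (shape, color) combinations acting as pigeonholes.
With 24 × 3 = 72 tiles we could place exactly 3 in each, with no (shape, color) pair reaching 4.
One more forces some (shape, color) pair to hold 4, so 72 + 1 = 73.

73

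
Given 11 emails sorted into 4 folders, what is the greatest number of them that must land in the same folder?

The 11 emails fall into 4 folders.
If each of the 4 folders held at most 2, the total would be at most 4 × 2 = 8 < 11, a contradiction.
So at least one holds ⌈11/4⌉ = 3.

3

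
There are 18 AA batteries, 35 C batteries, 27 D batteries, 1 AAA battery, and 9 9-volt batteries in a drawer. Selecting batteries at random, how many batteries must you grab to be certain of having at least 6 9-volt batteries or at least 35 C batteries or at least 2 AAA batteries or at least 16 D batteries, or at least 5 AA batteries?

60

The worst case stops just short of every target: 4 AA, 34 C, 15 D, 1 AAA, 5 9-volt — 4 + 34 + 15 + 1 + 5 = 59 batteries.
One more battery must push some type to its target, so 59 + 1 = 60.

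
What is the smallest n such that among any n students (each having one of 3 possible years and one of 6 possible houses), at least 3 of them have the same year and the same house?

37

There are 3 × 6 = 18 (year, house) combinations acting as pigeonholes.
With 18 × 2 = 36 students we could place exactly 2 in each, with no (year, house) pair reaching 3.
One more forces some (year, house) pair to hold 3, so 36 + 1 = 37.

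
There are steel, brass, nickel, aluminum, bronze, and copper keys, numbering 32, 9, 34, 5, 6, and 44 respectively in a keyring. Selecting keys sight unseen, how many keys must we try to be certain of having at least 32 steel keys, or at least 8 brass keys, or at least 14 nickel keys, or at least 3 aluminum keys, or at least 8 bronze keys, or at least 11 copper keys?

70

The worst case stops just short of every target: 31 steel, 7 brass, 13 nickel, 2 aluminum, all 6 bronze, 10 copper — 31 + 7 + 13 + 2 + 6 + 10 = 69 keys.
One more key must push some type to its target, so 69 + 1 = 70.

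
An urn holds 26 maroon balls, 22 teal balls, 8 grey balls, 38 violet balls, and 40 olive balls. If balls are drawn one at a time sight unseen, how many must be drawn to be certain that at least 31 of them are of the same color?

117

In the worst case we take at most 30 of each color, but all 26 maroon, all 22 teal, and all 8 grey (fewer than 30), giving 26 + 22 + 8 + 30 + 30 = 116.
One more ball then forces some color to 31, so 116 + 1 = 117.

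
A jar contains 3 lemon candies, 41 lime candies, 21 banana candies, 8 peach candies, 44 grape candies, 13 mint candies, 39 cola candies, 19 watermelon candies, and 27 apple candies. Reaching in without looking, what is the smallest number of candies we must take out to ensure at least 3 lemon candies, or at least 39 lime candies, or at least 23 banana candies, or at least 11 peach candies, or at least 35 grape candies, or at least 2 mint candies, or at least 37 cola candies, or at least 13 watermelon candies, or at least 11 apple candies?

163

Each of the 9 flavors has its own threshold; avoid all of them simultaneously.
The worst case stops just short of every target: 2 lemon, 38 lime, all 21 banana, all 8 peach, 34 grape, 1 mint, 36 cola, 12 watermelon, 10 apple — 2 + 38 + 21 + 8 + 34 + 1 + 36 + 12 + 10 = 162 candies.
One more candy must push some flavor to its target, so 162 + 1 = 163.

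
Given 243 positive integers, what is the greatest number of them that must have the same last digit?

There are 10 possible last digits, which serve as the pigeonholes.
If each of the 10 possible last digits held at most 24, the total would be at most 10 × 24 = 240 < 243, a contradiction.
So at least one holds ⌈243/10⌉ = 25.

25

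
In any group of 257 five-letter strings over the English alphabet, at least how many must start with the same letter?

There are 26 possible first letters, which serve as the pigeonholes.
If each of the 26 possible first letters held at most 9, the total would be at most 26 × 9 = 234 < 257, a contradiction.
So at least one holds ⌈257/26⌉ = 10.

10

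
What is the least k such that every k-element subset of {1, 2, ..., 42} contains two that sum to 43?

22

Partition {1, …, 42} into 21 pairs: {1,42}, {2,41}, …, {21,22}.
Choosing 21 integers — say the integers 1 through 21 — takes one from each pair and avoids the property.
Choosing 22 forces two into the same pair by pigeonhole, and those sum to 43. So 22.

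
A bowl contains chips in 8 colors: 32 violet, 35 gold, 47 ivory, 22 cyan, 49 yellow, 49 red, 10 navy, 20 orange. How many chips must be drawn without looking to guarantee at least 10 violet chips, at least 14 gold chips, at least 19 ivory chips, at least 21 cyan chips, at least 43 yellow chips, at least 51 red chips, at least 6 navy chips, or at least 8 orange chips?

164

Each of the 8 colors has its own threshold; avoid all of them simultaneously.
The worst case stops just short of every target: 9 violet, 13 gold, 18 ivory, 20 cyan, 42 yellow, all 49 red, 5 navy, 7 orange — 9 + 13 + 18 + 20 + 42 + 49 + 5 + 7 = 163 chips.
One more chip must push some color to its target, so 163 + 1 = 164.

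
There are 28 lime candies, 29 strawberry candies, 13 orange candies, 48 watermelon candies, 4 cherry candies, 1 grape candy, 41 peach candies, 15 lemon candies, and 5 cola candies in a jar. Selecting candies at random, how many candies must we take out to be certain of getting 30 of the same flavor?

In the worst case we take at most 29 of each flavor, but all 28 lime, all 13 orange, all 4 cherry, all 1 grape, all 15 lemon, and all 5 cola (fewer than 29), giving 28 + 29 + 13 + 29 + 4 + 1 + 29 + 15 + 5 = 153.
One more candy then forces some flavor to 30, so 153 + 1 = 154.

154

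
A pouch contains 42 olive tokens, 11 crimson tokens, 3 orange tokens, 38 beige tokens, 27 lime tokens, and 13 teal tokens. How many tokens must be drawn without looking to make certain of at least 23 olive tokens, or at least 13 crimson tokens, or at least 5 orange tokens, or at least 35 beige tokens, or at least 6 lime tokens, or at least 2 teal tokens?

The worst case stops just short of every target: 22 olive, all 11 crimson, all 3 orange, 34 beige, 5 lime, 1 teal — 22 + 11 + 3 + 34 + 5 + 1 = 76 tokens.
One more token must push some color to its target, so 76 + 1 = 77.

77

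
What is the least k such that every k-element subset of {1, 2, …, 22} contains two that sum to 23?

Partition {1, …, 22} into 11 pairs: {1,22}, {2,21}, …, {11,12}.
Choosing 11 integers — say the integers 1 through 11 — takes one from each pair and avoids the property.
Choosing 12 forces two into the same pair by pigeonhole, and those sum to 23. So 12.

12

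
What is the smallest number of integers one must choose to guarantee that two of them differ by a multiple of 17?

18

Use the pigeonhole principle on residue classes: two integers differ by a multiple of 17 exactly when they share a remainder mod 17.
There are 17 residue classes mod 17, so 17 integers can all lie in distinct classes.
One more integer must repeat a residue, giving a difference divisible by 17. So n = 17 + 1 = 18.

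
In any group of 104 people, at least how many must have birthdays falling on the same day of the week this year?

The 104 people fall into 7 days of the week.
If each of the 7 days of the week held at most 14, the total would be at most 7 × 14 = 98 < 104, a contradiction.
So at least one holds ⌈104/7⌉ = 15.

15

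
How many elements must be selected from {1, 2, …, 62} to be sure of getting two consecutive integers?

32

Partition {1, …, 62} into 31 pairs: {1,2}, {3,4}, …, {61,62}.
Choosing 31 integers — say the 31 even numbers 2, 4, …, 62 — takes one from each pair and avoids the property.
Choosing 32 forces two into the same pair by pigeonhole, and those are consecutive. So 32.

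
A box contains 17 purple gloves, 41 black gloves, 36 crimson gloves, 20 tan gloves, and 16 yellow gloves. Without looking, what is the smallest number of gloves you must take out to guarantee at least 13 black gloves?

The worst case draws every non-black glove first: 17 + 36 + 20 + 16 = 89.
The next 13 draws are then forced to be black, giving 89 + 13 = 102.

102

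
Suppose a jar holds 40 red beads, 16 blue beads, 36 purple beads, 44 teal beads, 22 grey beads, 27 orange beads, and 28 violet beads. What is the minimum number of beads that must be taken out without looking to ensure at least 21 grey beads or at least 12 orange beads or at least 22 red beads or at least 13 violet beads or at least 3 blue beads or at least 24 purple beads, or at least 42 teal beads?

The worst case stops just short of every target: 21 red, 2 blue, 23 purple, 41 teal, 20 grey, 11 orange, 12 violet — 21 + 2 + 23 + 41 + 20 + 11 + 12 = 130 beads.
One more bead must push some color to its target, so 130 + 1 = 131.

131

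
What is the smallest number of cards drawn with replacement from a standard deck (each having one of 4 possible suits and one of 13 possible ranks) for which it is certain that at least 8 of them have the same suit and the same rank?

There are 4 × 13 = 52 (suit, rank) combinations acting as pigeonholes.
With 52 × 7 = 364 cards drawn with replacement from a standard deck we could place exactly 7 in each, with no (suit, rank) pair reaching 8.
One more forces some (suit, rank) pair to hold 8, so 364 + 1 = 365.

365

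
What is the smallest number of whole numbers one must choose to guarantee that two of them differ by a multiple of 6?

Use the pigeonhole principle on residue classes: two integers differ by a multiple of 6 exactly when they share a remainder mod 6.
There are 6 residue classes mod 6, so 6 integers can all lie in distinct classes.
One more integer must repeat a residue, giving a difference divisible by 6. So n = 6 + 1 = 7.

7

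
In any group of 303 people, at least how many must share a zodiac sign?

The 303 people fall into 12 zodiac signs.
If each of the 12 zodiac signs held at most 25, the total would be at most 12 × 25 = 300 < 303, a contradiction.
So at least one holds ⌈303/12⌉ = 26.

26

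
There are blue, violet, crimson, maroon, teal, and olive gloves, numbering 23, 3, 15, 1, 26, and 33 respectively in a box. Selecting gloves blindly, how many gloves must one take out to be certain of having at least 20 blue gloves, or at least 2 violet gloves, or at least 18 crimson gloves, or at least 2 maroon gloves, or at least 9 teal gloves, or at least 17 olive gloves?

Each of the 6 colors has its own threshold; avoid all of them simultaneously.
The worst case stops just short of every target: 19 blue, 1 violet, all 15 crimson, 1 maroon, 8 teal, 16 olive — 19 + 1 + 15 + 1 + 8 + 16 = 60 gloves.
One more glove must push some color to its target, so 60 + 1 = 61.

61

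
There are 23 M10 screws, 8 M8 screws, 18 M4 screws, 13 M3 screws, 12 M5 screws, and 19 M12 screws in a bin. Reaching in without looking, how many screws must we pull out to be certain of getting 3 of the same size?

The worst case takes 2 screws of each size without reaching 3 of any: 6 × 2 = 12.
The next screw must bring some size to 3, so 12 + 1 = 13.

13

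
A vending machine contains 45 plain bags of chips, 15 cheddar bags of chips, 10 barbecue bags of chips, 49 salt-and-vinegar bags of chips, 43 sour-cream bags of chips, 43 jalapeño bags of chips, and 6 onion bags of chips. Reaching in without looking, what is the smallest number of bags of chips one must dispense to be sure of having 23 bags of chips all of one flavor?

In the worst case we take at most 22 of each flavor, but all 15 cheddar, all 10 barbecue, and all 6 onion (fewer than 22), giving 22 + 15 + 10 + 22 + 22 + 22 + 6 = 119.
One more bag of chips then forces some flavor to 23, so 119 + 1 = 120.

120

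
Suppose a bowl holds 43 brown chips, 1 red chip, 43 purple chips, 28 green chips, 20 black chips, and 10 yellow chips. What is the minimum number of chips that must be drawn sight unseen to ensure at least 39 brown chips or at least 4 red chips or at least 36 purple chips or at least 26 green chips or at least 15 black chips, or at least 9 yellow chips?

122

The worst case stops just short of every target: 38 brown, all 1 red, 35 purple, 25 green, 14 black, 8 yellow — 38 + 1 + 35 + 25 + 14 + 8 = 121 chips.
One more chip must push some color to its target, so 121 + 1 = 122.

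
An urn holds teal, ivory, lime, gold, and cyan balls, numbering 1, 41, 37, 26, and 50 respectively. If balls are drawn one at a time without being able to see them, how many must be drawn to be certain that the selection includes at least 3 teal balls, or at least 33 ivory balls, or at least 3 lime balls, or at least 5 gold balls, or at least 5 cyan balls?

The worst case stops just short of every target: all 1 teal, 32 ivory, 2 lime, 4 gold, 4 cyan — 1 + 32 + 2 + 4 + 4 = 43 balls.
One more ball must push some color to its target, so 43 + 1 = 44.

44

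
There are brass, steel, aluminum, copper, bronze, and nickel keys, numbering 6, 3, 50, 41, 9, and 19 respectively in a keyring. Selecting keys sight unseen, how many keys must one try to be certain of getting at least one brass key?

The worst case draws every non-brass key first: 3 + 50 + 41 + 9 + 19 = 122.
The next draw is then forced to be brass, giving 122 + 1 = 123.

123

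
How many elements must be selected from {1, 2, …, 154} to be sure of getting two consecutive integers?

78

Partition {1, …, 154} into 77 pairs: {1,2}, {3,4}, …, {153,154}.
Choosing 77 integers — say the 77 even numbers 2, 4, …, 154 — takes one from each pair and avoids the property.
Choosing 78 forces two into the same pair by pigeonhole, and those are consecutive. So 78.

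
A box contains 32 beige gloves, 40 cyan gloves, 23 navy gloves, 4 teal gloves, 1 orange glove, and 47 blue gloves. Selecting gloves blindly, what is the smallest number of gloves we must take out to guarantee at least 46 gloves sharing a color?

146

In the worst case we take at most 45 of each color, but all 32 beige, all 40 cyan, all 23 navy, all 4 teal, and all 1 orange (fewer than 45), giving 32 + 40 + 23 + 4 + 1 + 45 = 145.
One more glove then forces some color to 46, so 145 + 1 = 146.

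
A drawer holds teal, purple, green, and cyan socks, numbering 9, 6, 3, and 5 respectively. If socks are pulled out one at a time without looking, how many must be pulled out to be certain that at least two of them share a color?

The worst case takes 1 sock of each color without reaching 2 of any: 4 × 1 = 4.
The next sock must bring some color to 2, so 4 + 1 = 5.

5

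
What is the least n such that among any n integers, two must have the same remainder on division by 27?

Two integers differ by a multiple of 27 exactly when they share a remainder mod 27.
There are 27 residue classes mod 27, so 27 integers can all lie in distinct classes.
One more integer must repeat a residue, giving a difference divisible by 27. So n = 27 + 1 = 28.

28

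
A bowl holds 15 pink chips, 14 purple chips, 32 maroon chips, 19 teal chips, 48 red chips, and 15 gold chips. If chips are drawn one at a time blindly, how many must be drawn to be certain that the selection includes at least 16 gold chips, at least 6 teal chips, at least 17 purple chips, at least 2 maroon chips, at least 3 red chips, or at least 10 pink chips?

47

The worst case stops just short of every target: 9 pink, all 14 purple, 1 maroon, 5 teal, 2 red, 15 gold — 9 + 14 + 1 + 5 + 2 + 15 = 46 chips.
One more chip must push some color to its target, so 46 + 1 = 47.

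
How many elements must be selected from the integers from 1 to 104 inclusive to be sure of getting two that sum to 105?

Partition {1, …, 104} into 52 pairs: {1,104}, {2,103}, …, {52,53}.
Choosing 52 integers — say the integers 1 through 52 — takes one from each pair and avoids the property.
Choosing 53 forces two into the same pair by pigeonhole, and those sum to 105. So 53.

53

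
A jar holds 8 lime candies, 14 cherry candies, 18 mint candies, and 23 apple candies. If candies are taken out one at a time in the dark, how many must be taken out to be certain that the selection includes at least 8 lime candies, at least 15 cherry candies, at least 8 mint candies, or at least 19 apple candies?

47

Each of the 4 flavors has its own threshold; avoid all of them simultaneously.
The worst case stops just short of every target: 7 lime, 14 cherry, 7 mint, 18 apple — 7 + 14 + 7 + 18 = 46 candies.
One more candy must push some flavor to its target, so 46 + 1 = 47.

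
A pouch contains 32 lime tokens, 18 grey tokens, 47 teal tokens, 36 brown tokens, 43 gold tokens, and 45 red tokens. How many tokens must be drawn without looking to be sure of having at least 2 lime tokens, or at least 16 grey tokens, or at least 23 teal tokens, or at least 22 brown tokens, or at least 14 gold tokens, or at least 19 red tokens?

91

Each of the 6 colors has its own threshold; avoid all of them simultaneously.
The worst case stops just short of every target: 1 lime, 15 grey, 22 teal, 21 brown, 13 gold, 18 red — 1 + 15 + 22 + 21 + 13 + 18 = 90 tokens.
One more token must push some color to its target, so 90 + 1 = 91.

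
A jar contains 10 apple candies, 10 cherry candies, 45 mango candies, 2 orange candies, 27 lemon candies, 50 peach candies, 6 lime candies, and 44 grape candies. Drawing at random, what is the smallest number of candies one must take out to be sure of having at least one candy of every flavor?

193

The hardest flavor to obtain is orange: we could draw every other candy first — 194 − 2 = 192 candies — without a single orange one.
The next draw must be orange, so 192 + 1 = 193.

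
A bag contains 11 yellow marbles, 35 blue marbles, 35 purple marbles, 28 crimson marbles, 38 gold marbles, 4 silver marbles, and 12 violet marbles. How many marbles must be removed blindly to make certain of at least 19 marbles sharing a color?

Treat the 7 colors as pigeonholes.
In the worst case we take at most 18 of each color, but all 11 yellow, all 4 silver, and all 12 violet (fewer than 18), giving 11 + 18 + 18 + 18 + 18 + 4 + 12 = 99.
One more marble then forces some color to 19, so 99 + 1 = 100.

100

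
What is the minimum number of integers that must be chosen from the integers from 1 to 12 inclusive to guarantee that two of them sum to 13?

Partition {1, …, 12} into 6 pairs: {1,12}, {2,11}, …, {6,7}.
Choosing 6 integers — say the integers 1 through 6 — takes one from each pair and avoids the property.
Choosing 7 forces two into the same pair by pigeonhole, and those sum to 13. So 7.

7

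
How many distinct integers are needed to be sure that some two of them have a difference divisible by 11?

12

Two integers differ by a multiple of 11 exactly when they share a remainder mod 11.
There are 11 residue classes mod 11, so 11 integers can all lie in distinct classes.
One more integer must repeat a residue, giving a difference divisible by 11. So n = 11 + 1 = 12.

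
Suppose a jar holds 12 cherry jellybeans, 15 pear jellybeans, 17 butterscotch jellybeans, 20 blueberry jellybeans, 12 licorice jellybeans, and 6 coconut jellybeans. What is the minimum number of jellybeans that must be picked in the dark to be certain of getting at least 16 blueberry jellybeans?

78

The worst case draws every non-blueberry jellybean first: 12 + 15 + 17 + 12 + 6 = 62.
The next 16 draws are then forced to be blueberry, giving 62 + 16 = 78.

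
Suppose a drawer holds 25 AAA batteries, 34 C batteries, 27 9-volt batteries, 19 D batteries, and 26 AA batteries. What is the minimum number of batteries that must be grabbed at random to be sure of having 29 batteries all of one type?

Treat the 5 types as pigeonholes.
In the worst case we take at most 28 of each type, but all 25 AAA, all 27 9-volt, all 19 D, and all 26 AA (fewer than 28), giving 25 + 28 + 27 + 19 + 26 = 125.
One more battery then forces some type to 29, so 125 + 1 = 126.

126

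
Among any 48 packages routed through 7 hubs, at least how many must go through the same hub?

7

If each of the 7 hubs held at most 6, the total would be at most 7 × 6 = 42 < 48, a contradiction.
So at least one holds ⌈48/7⌉ = 7.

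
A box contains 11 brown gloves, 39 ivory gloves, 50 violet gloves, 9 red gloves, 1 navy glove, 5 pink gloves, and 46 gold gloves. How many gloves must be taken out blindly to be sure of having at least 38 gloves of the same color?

In the worst case we take at most 37 of each color, but all 11 brown, all 9 red, all 1 navy, and all 5 pink (fewer than 37), giving 11 + 37 + 37 + 9 + 1 + 5 + 37 = 137.
One more glove then forces some color to 38, so 137 + 1 = 138.

138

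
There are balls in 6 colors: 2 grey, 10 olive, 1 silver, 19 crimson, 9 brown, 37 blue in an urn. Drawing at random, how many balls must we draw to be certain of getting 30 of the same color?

71

In the worst case we take at most 29 of each color, but all 2 grey, all 10 olive, all 1 silver, all 19 crimson, and all 9 brown (fewer than 29), giving 2 + 10 + 1 + 19 + 9 + 29 = 70.
One more ball then forces some color to 30, so 70 + 1 = 71.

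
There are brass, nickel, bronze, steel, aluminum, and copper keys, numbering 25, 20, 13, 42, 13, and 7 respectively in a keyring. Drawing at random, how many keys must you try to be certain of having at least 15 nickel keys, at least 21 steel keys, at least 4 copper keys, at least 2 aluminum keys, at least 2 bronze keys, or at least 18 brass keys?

The worst case stops just short of every target: 17 brass, 14 nickel, 1 bronze, 20 steel, 1 aluminum, 3 copper — 17 + 14 + 1 + 20 + 1 + 3 = 56 keys.
One more key must push some type to its target, so 56 + 1 = 57.

57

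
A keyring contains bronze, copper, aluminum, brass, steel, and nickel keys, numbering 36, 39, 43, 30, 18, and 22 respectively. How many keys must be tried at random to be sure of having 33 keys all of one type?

167

In the worst case we take at most 32 of each type, but all 30 brass, all 18 steel, and all 22 nickel (fewer than 32), giving 32 + 32 + 32 + 30 + 18 + 22 = 166.
One more key then forces some type to 33, so 166 + 1 = 167.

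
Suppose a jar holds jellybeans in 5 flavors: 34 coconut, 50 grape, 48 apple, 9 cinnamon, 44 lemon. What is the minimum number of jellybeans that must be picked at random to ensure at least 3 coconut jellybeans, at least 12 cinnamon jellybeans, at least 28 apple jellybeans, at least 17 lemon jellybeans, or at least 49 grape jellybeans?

The worst case stops just short of every target: 2 coconut, 48 grape, 27 apple, all 9 cinnamon, 16 lemon — 2 + 48 + 27 + 9 + 16 = 102 jellybeans.
One more jellybean must push some flavor to its target, so 102 + 1 = 103.

103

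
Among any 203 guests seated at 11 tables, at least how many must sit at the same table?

19

If each of the 11 tables held at most 18, the total would be at most 11 × 18 = 198 < 203, a contradiction.
So at least one holds ⌈203/11⌉ = 19.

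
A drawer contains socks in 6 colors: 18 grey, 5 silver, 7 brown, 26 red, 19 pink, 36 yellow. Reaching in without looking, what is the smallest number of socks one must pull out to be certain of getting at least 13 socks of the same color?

61

Treat the 6 colors as pigeonholes.
In the worst case we take at most 12 of each color, but all 5 silver and all 7 brown (fewer than 12), giving 12 + 5 + 7 + 12 + 12 + 12 = 60.
One more sock then forces some color to 13, so 60 + 1 = 61.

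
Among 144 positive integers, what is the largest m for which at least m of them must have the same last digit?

The 144 positive integers fall into 10 possible last digits.
If each of the 10 possible last digits held at most 14, the total would be at most 10 × 14 = 140 < 144, a contradiction.
So at least one holds ⌈144/10⌉ = 15.

15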